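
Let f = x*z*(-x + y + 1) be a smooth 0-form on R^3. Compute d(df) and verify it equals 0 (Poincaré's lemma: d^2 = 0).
d(df) = 0

Step 1: df = sum_i (∂f/∂x_i) dx_i = (z*(-2*x + y + 1)) dx + (x*z) dy + (x*(-x + y + 1)) dz.
Step 2: Apply d again. Using the 1-form formula, the coefficient of dx ∧ dy in d(df) is ∂^2 f/∂x ∂y - ∂^2 f/∂y ∂x = (z) - (z) = 0 (equality of mixed partials for smooth f).
Similarly for dx ∧ dz and dy ∧ dz — all coefficients vanish. So d(df) = 0.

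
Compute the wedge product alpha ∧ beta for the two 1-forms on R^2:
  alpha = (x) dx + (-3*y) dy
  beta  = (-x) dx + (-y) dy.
alpha ∧ beta = (-4*x*y) dx ∧ dy

Distribute the wedge, using dx_i ∧ dx_j = -dx_j ∧ dx_i and dx_i ∧ dx_i = 0. For each pair (i, j) with i < j, the coefficient of dx_i ∧ dx_j in alpha ∧ beta is (alpha_i * beta_j - alpha_j * beta_i). Collecting: alpha ∧ beta = (-4*x*y) dx ∧ dy.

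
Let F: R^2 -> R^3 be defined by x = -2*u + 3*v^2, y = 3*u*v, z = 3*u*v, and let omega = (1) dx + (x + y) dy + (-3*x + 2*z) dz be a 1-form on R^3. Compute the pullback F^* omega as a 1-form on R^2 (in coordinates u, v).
F^* omega = (27*u*v^2 + 12*u*v - 18*v^3 - 2) du + (27*u^2*v + 12*u^2 - 18*u*v^2 + 6*v) dv

Using F^*(f dg) = (f ∘ F) d(g ∘ F), substitute each coordinate x_i by F_i(u, v) in f_i, and replace dx_i by d F_i = (∂F_i/∂u) du + (∂F_i/∂v) dv.
  For the x component: f_1(F) = 1; d F_1 = (-2) du + (6*v) dv
  For the y component: f_2(F) = 3*u*v - 2*u + 3*v^2; d F_2 = (3*v) du + (3*u) dv
  For the z component: f_3(F) = 6*u*v + 6*u - 9*v^2; d F_3 = (3*v) du + (3*u) dv
Combining and collecting du, dv coefficients:
  coeff of du: 27*u*v^2 + 12*u*v - 18*v^3 - 2
  coeff of dv: 27*u^2*v + 12*u^2 - 18*u*v^2 + 6*v
F^* omega = (27*u*v^2 + 12*u*v - 18*v^3 - 2) du + (27*u^2*v + 12*u^2 - 18*u*v^2 + 6*v) dv.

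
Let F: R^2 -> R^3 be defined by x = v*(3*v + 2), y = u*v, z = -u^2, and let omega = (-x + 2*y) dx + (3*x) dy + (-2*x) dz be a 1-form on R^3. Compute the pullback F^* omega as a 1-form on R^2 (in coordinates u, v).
F^* omega = (v*(12*u*v + 8*u + 9*v^2 + 6*v)) du + (v*(21*u*v + 10*u - 18*v^2 - 18*v - 4)) dv

Using F^*(f dg) = (f ∘ F) d(g ∘ F), substitute each coordinate x_i by F_i(u, v) in f_i, and replace dx_i by d F_i = (∂F_i/∂u) du + (∂F_i/∂v) dv.
  For the x component: f_1(F) = v*(2*u - 3*v - 2); d F_1 = (0) du + (6*v + 2) dv
  For the y component: f_2(F) = 3*v*(3*v + 2); d F_2 = (v) du + (u) dv
  For the z component: f_3(F) = 2*v*(-3*v - 2); d F_3 = (-2*u) du + (0) dv
Combining and collecting du, dv coefficients:
  coeff of du: v*(12*u*v + 8*u + 9*v^2 + 6*v)
  coeff of dv: v*(21*u*v + 10*u - 18*v^2 - 18*v - 4)
F^* omega = (v*(12*u*v + 8*u + 9*v^2 + 6*v)) du + (v*(21*u*v + 10*u - 18*v^2 - 18*v - 4)) dv.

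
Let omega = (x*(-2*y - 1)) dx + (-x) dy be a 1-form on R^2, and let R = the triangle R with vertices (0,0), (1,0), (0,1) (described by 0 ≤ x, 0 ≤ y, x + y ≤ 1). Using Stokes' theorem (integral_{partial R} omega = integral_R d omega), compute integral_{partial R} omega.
integral_(partial R) omega = -1/6

Stokes: integral_partial_R omega = integral_R d omega with d omega = (∂Q/∂x - ∂P/∂y) dx ∧ dy.
  ∂Q/∂x = -1
  ∂P/∂y = -2*x
  integrand = ∂Q/∂x - ∂P/∂y = 2*x - 1.
Integrating over R: integral_0^1 integral_0^{1-x} (2*x - 1) dy dx = -1/6.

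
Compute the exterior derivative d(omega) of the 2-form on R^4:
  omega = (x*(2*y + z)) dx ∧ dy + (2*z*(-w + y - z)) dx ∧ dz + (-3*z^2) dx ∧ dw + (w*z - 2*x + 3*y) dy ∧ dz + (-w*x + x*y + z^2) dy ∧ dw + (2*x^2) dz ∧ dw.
d(omega) = (x - 2*z - 2) dx ∧ dy ∧ dz + (4*x + 4*z) dx ∧ dz ∧ dw + (-z) dy ∧ dz ∧ dw + (-w + y) dx ∧ dy ∧ dw

For a 2-form omega = sum_{i<j} g_{ij} dx_i ∧ dx_j, the exterior derivative is
  d(omega) = sum_{i<j} d(g_{ij}) ∧ dx_i ∧ dx_j = sum_{i<j, k} (∂g_{ij}/∂x_k) dx_k ∧ dx_i ∧ dx_j.
Expand each term, using dx_k ∧ dx_i ∧ dx_j = sgn(permutation) dx_{(a)} ∧ dx_{(b)} ∧ dx_{(c)} with (a < b < c) sorted:
  d(x*(2*y + z)) includes (∂/∂z)(x*(2*y + z)) dz = (x) dz, which multiplied by dx ∧ dy gives (x) dx ∧ dy ∧ dz
  d(2*z*(-w + y - z)) includes (∂/∂y)(2*z*(-w + y - z)) dy = (2*z) dy, which multiplied by dx ∧ dz gives (-2*z) dx ∧ dy ∧ dz
  d(2*z*(-w + y - z)) includes (∂/∂w)(2*z*(-w + y - z)) dw = (-2*z) dw, which multiplied by dx ∧ dz gives (-2*z) dx ∧ dz ∧ dw
  d(-3*z^2) includes (∂/∂z)(-3*z^2) dz = (-6*z) dz, which multiplied by dx ∧ dw gives (6*z) dx ∧ dz ∧ dw
  d(w*z - 2*x + 3*y) includes (∂/∂x)(w*z - 2*x + 3*y) dx = (-2) dx, which multiplied by dy ∧ dz gives (-2) dx ∧ dy ∧ dz
  d(w*z - 2*x + 3*y) includes (∂/∂w)(w*z - 2*x + 3*y) dw = (z) dw, which multiplied by dy ∧ dz gives (z) dy ∧ dz ∧ dw
  d(-w*x + x*y + z^2) includes (∂/∂x)(-w*x + x*y + z^2) dx = (-w + y) dx, which multiplied by dy ∧ dw gives (-w + y) dx ∧ dy ∧ dw
  d(-w*x + x*y + z^2) includes (∂/∂z)(-w*x + x*y + z^2) dz = (2*z) dz, which multiplied by dy ∧ dw gives (-2*z) dy ∧ dz ∧ dw
  d(2*x^2) includes (∂/∂x)(2*x^2) dx = (4*x) dx, which multiplied by dz ∧ dw gives (4*x) dx ∧ dz ∧ dw
Collecting like 3-forms: d(omega) = (x - 2*z - 2) dx ∧ dy ∧ dz + (4*x + 4*z) dx ∧ dz ∧ dw + (-z) dy ∧ dz ∧ dw + (-w + y) dx ∧ dy ∧ dw.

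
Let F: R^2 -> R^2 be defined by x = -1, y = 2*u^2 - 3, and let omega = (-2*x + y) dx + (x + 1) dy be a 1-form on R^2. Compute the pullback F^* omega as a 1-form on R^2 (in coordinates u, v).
F^* omega = 0

Using F^*(f dg) = (f ∘ F) d(g ∘ F), substitute each coordinate x_i by F_i(u, v) in f_i, and replace dx_i by d F_i = (∂F_i/∂u) du + (∂F_i/∂v) dv.
  For the x component: f_1(F) = 2*u^2 - 1; d F_1 = (0) du + (0) dv
  For the y component: f_2(F) = 0; d F_2 = (4*u) du + (0) dv
Combining and collecting du, dv coefficients:
  coeff of du: 0
  coeff of dv: 0
F^* omega = 0.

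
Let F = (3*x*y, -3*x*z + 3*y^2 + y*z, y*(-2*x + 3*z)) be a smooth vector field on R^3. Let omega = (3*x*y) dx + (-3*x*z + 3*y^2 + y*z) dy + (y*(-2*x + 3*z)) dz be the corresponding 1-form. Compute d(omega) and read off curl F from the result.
d(omega) = (x - y + 3*z) dy ∧ dz + (2*y) dz ∧ dx + (-3*x - 3*z) dx ∧ dy; curl F = (x - y + 3*z, 2*y, -3*x - 3*z)

d omega = sum_{i<j} (∂f_j/∂x_i - ∂f_i/∂x_j) dx_i ∧ dx_j. Under the identification (dy ∧ dz, dz ∧ dx, dx ∧ dy) ↔ (e_x, e_y, e_z), the coefficients are exactly the components of curl F. Compute:
  ∂R/∂y - ∂Q/∂z = (-2*x + 3*z) - (-3*x + y) = x - y + 3*z
  ∂P/∂z - ∂R/∂x = (0) - (-2*y) = 2*y
  ∂Q/∂x - ∂P/∂y = (-3*z) - (3*x) = -3*x - 3*z.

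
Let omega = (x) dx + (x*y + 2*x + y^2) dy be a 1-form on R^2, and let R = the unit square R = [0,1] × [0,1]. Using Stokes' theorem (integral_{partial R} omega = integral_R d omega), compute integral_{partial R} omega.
integral_(partial R) omega = 5/2

Stokes: integral_partial_R omega = integral_R d omega with d omega = (∂Q/∂x - ∂P/∂y) dx ∧ dy.
  ∂Q/∂x = y + 2
  ∂P/∂y = 0
  integrand = ∂Q/∂x - ∂P/∂y = y + 2.
Integrating over R: integral_0^1 integral_0^1 (y + 2) dx dy = 5/2.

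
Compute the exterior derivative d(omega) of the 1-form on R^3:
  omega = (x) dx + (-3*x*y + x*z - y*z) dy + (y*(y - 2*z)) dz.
d(omega) = (-3*y + z) dx ∧ dy + (-x + 3*y - 2*z) dy ∧ dz

For a 1-form omega = sum_i f_i dx_i, the exterior derivative is
  d(omega) = sum_{i < j} (∂f_j/∂x_i - ∂f_i/∂x_j) dx_i ∧ dx_j.
  coefficient of dx ∧ dy: ∂f_2/∂x - ∂f_1/∂y = ∂(-3*x*y + x*z - y*z)/∂x - ∂(x)/∂y = -3*y + z
  coefficient of dy ∧ dz: ∂f_3/∂y - ∂f_2/∂z = ∂(y*(y - 2*z))/∂y - ∂(-3*x*y + x*z - y*z)/∂z = -x + 3*y - 2*z
Assembling: d(omega) = (-3*y + z) dx ∧ dy + (-x + 3*y - 2*z) dy ∧ dz.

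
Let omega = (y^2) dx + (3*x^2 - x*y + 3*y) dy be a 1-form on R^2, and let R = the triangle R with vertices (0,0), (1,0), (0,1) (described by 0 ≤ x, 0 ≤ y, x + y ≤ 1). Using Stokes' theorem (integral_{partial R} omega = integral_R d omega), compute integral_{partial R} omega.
integral_(partial R) omega = 1/2

Stokes: integral_partial_R omega = integral_R d omega with d omega = (∂Q/∂x - ∂P/∂y) dx ∧ dy.
  ∂Q/∂x = 6*x - y
  ∂P/∂y = 2*y
  integrand = ∂Q/∂x - ∂P/∂y = 6*x - 3*y.
Integrating over R: integral_0^1 integral_0^{1-x} (6*x - 3*y) dy dx = 1/2.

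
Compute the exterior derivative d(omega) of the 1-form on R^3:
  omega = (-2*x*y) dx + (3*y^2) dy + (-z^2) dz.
d(omega) = (2*x) dx ∧ dy

For a 1-form omega = sum_i f_i dx_i, the exterior derivative is
  d(omega) = sum_{i < j} (∂f_j/∂x_i - ∂f_i/∂x_j) dx_i ∧ dx_j.
  coefficient of dx ∧ dy: ∂f_2/∂x - ∂f_1/∂y = ∂(3*y^2)/∂x - ∂(-2*x*y)/∂y = 2*x
Assembling: d(omega) = (2*x) dx ∧ dy.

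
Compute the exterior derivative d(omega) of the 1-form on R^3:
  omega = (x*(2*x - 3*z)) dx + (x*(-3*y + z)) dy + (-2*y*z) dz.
d(omega) = (-3*y + z) dx ∧ dy + (3*x) dx ∧ dz + (-x - 2*z) dy ∧ dz

For a 1-form omega = sum_i f_i dx_i, the exterior derivative is
  d(omega) = sum_{i < j} (∂f_j/∂x_i - ∂f_i/∂x_j) dx_i ∧ dx_j.
  coefficient of dx ∧ dy: ∂f_2/∂x - ∂f_1/∂y = ∂(x*(-3*y + z))/∂x - ∂(x*(2*x - 3*z))/∂y = -3*y + z
  coefficient of dx ∧ dz: ∂f_3/∂x - ∂f_1/∂z = ∂(-2*y*z)/∂x - ∂(x*(2*x - 3*z))/∂z = 3*x
  coefficient of dy ∧ dz: ∂f_3/∂y - ∂f_2/∂z = ∂(-2*y*z)/∂y - ∂(x*(-3*y + z))/∂z = -x - 2*z
Assembling: d(omega) = (-3*y + z) dx ∧ dy + (3*x) dx ∧ dz + (-x - 2*z) dy ∧ dz.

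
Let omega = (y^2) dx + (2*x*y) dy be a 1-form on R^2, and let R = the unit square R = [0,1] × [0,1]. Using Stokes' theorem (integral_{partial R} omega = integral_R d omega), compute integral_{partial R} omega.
integral_(partial R) omega = 0

Stokes: integral_partial_R omega = integral_R d omega with d omega = (∂Q/∂x - ∂P/∂y) dx ∧ dy.
  ∂Q/∂x = 2*y
  ∂P/∂y = 2*y
  integrand = ∂Q/∂x - ∂P/∂y = 0.
Integrating over R: integral_0^1 integral_0^1 (0) dx dy = 0.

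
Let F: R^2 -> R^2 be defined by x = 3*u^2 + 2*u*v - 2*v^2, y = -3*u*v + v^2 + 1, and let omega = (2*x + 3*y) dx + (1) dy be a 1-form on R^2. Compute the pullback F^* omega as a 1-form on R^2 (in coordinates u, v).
F^* omega = (36*u^3 - 18*u^2*v - 16*u*v^2 + 18*u - 2*v^3 + 3*v) du + (12*u^3 - 34*u^2*v + 18*u*v^2 + 3*u + 4*v^3 - 10*v) dv

Using F^*(f dg) = (f ∘ F) d(g ∘ F), substitute each coordinate x_i by F_i(u, v) in f_i, and replace dx_i by d F_i = (∂F_i/∂u) du + (∂F_i/∂v) dv.
  For the x component: f_1(F) = 6*u^2 - 5*u*v - v^2 + 3; d F_1 = (6*u + 2*v) du + (2*u - 4*v) dv
  For the y component: f_2(F) = 1; d F_2 = (-3*v) du + (-3*u + 2*v) dv
Combining and collecting du, dv coefficients:
  coeff of du: 36*u^3 - 18*u^2*v - 16*u*v^2 + 18*u - 2*v^3 + 3*v
  coeff of dv: 12*u^3 - 34*u^2*v + 18*u*v^2 + 3*u + 4*v^3 - 10*v
F^* omega = (36*u^3 - 18*u^2*v - 16*u*v^2 + 18*u - 2*v^3 + 3*v) du + (12*u^3 - 34*u^2*v + 18*u*v^2 + 3*u + 4*v^3 - 10*v) dv.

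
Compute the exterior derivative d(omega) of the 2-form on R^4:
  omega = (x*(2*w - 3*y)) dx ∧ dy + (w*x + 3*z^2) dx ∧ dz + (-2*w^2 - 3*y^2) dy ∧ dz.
d(omega) = (2*x) dx ∧ dy ∧ dw + (x) dx ∧ dz ∧ dw + (-4*w) dy ∧ dz ∧ dw

For a 2-form omega = sum_{i<j} g_{ij} dx_i ∧ dx_j, the exterior derivative is
  d(omega) = sum_{i<j} d(g_{ij}) ∧ dx_i ∧ dx_j = sum_{i<j, k} (∂g_{ij}/∂x_k) dx_k ∧ dx_i ∧ dx_j.
Expand each term, using dx_k ∧ dx_i ∧ dx_j = sgn(permutation) dx_{(a)} ∧ dx_{(b)} ∧ dx_{(c)} with (a < b < c) sorted:
  d(x*(2*w - 3*y)) includes (∂/∂w)(x*(2*w - 3*y)) dw = (2*x) dw, which multiplied by dx ∧ dy gives (2*x) dx ∧ dy ∧ dw
  d(w*x + 3*z^2) includes (∂/∂w)(w*x + 3*z^2) dw = (x) dw, which multiplied by dx ∧ dz gives (x) dx ∧ dz ∧ dw
  d(-2*w^2 - 3*y^2) includes (∂/∂w)(-2*w^2 - 3*y^2) dw = (-4*w) dw, which multiplied by dy ∧ dz gives (-4*w) dy ∧ dz ∧ dw
Collecting like 3-forms: d(omega) = (2*x) dx ∧ dy ∧ dw + (x) dx ∧ dz ∧ dw + (-4*w) dy ∧ dz ∧ dw.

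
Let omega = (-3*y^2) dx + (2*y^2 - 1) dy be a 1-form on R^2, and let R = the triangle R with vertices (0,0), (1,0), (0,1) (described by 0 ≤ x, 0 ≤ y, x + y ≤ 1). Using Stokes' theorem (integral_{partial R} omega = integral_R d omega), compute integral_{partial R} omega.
integral_(partial R) omega = 1

Stokes: integral_partial_R omega = integral_R d omega with d omega = (∂Q/∂x - ∂P/∂y) dx ∧ dy.
  ∂Q/∂x = 0
  ∂P/∂y = -6*y
  integrand = ∂Q/∂x - ∂P/∂y = 6*y.
Integrating over R: integral_0^1 integral_0^{1-x} (6*y) dy dx = 1.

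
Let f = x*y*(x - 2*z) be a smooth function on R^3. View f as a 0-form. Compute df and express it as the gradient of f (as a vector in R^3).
df = (2*y*(x - z)) dx + (x*(x - 2*z)) dy + (-2*x*y) dz; grad f = (2*y*(x - z), x*(x - 2*z), -2*x*y)

For a 0-form f, d f = (∂f/∂x) dx + (∂f/∂y) dy + (∂f/∂z) dz. The components of the vector representation are exactly the entries of grad f in Cartesian coordinates:
  ∂f/∂x = 2*y*(x - z)
  ∂f/∂y = x*(x - 2*z)
  ∂f/∂z = -2*x*y.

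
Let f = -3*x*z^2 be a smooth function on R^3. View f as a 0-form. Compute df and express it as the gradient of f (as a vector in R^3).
df = (-3*z^2) dx + (0) dy + (-6*x*z) dz; grad f = (-3*z^2, 0, -6*x*z)

For a 0-form f, d f = (∂f/∂x) dx + (∂f/∂y) dy + (∂f/∂z) dz. The components of the vector representation are exactly the entries of grad f in Cartesian coordinates:
  ∂f/∂x = -3*z^2
  ∂f/∂y = 0
  ∂f/∂z = -6*x*z.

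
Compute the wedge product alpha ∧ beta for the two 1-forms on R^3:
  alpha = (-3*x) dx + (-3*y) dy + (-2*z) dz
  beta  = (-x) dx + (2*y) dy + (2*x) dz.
alpha ∧ beta = (-9*x*y) dx ∧ dy + (-2*x*(3*x + z)) dx ∧ dz + (2*y*(-3*x + 2*z)) dy ∧ dz

Distribute the wedge, using dx_i ∧ dx_j = -dx_j ∧ dx_i and dx_i ∧ dx_i = 0. For each pair (i, j) with i < j, the coefficient of dx_i ∧ dx_j in alpha ∧ beta is (alpha_i * beta_j - alpha_j * beta_i). Collecting: alpha ∧ beta = (-9*x*y) dx ∧ dy + (-2*x*(3*x + z)) dx ∧ dz + (2*y*(-3*x + 2*z)) dy ∧ dz.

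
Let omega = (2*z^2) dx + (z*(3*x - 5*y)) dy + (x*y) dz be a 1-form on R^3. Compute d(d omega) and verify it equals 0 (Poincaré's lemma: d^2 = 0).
d(d omega) = 0

Step 1: d omega = sum_{i<j} (∂f_j/∂x_i - ∂f_i/∂x_j) dx_i ∧ dx_j:
  coeff of dx ∧ dy: 3*z
  coeff of dx ∧ dz: y - 4*z
  coeff of dy ∧ dz: -2*x + 5*y
Step 2: Apply d again to each 2-form coefficient. The only possible 3-form in R^3 is dx ∧ dy ∧ dz, with coefficient
  ∂(coeff of dy∧dz)/∂x - ∂(coeff of dx∧dz)/∂y + ∂(coeff of dx∧dy)/∂z
  = ∂/∂x (-2*x + 5*y) - ∂/∂y (y - 4*z) + ∂/∂z (3*z).
Each of these terms simplifies to sums of mixed partials that cancel in pairs. The result is 0 (by equality of mixed partials for smooth functions — Schwarz / Clairaut).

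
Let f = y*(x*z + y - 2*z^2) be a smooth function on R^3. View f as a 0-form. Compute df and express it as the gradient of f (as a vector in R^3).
df = (y*z) dx + (x*z + 2*y - 2*z^2) dy + (y*(x - 4*z)) dz; grad f = (y*z, x*z + 2*y - 2*z^2, y*(x - 4*z))

For a 0-form f, d f = (∂f/∂x) dx + (∂f/∂y) dy + (∂f/∂z) dz. The components of the vector representation are exactly the entries of grad f in Cartesian coordinates:
  ∂f/∂x = y*z
  ∂f/∂y = x*z + 2*y - 2*z^2
  ∂f/∂z = y*(x - 4*z).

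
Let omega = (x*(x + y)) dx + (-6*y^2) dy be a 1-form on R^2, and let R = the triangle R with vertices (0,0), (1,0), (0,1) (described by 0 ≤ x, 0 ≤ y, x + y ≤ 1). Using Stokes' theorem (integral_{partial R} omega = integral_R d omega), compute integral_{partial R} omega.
integral_(partial R) omega = -1/6

Stokes: integral_partial_R omega = integral_R d omega with d omega = (∂Q/∂x - ∂P/∂y) dx ∧ dy.
  ∂Q/∂x = 0
  ∂P/∂y = x
  integrand = ∂Q/∂x - ∂P/∂y = -x.
Integrating over R: integral_0^1 integral_0^{1-x} (-x) dy dx = -1/6.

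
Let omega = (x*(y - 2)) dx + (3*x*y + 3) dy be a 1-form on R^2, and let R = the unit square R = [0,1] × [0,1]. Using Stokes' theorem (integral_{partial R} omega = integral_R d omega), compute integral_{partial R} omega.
integral_(partial R) omega = 1

Stokes: integral_partial_R omega = integral_R d omega with d omega = (∂Q/∂x - ∂P/∂y) dx ∧ dy.
  ∂Q/∂x = 3*y
  ∂P/∂y = x
  integrand = ∂Q/∂x - ∂P/∂y = -x + 3*y.
Integrating over R: integral_0^1 integral_0^1 (-x + 3*y) dx dy = 1.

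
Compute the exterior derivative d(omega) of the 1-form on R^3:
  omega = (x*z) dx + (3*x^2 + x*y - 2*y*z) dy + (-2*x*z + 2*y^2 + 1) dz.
d(omega) = (6*x + y) dx ∧ dy + (-x - 2*z) dx ∧ dz + (6*y) dy ∧ dz

For a 1-form omega = sum_i f_i dx_i, the exterior derivative is
  d(omega) = sum_{i < j} (∂f_j/∂x_i - ∂f_i/∂x_j) dx_i ∧ dx_j.
  coefficient of dx ∧ dy: ∂f_2/∂x - ∂f_1/∂y = ∂(3*x^2 + x*y - 2*y*z)/∂x - ∂(x*z)/∂y = 6*x + y
  coefficient of dx ∧ dz: ∂f_3/∂x - ∂f_1/∂z = ∂(-2*x*z + 2*y^2 + 1)/∂x - ∂(x*z)/∂z = -x - 2*z
  coefficient of dy ∧ dz: ∂f_3/∂y - ∂f_2/∂z = ∂(-2*x*z + 2*y^2 + 1)/∂y - ∂(3*x^2 + x*y - 2*y*z)/∂z = 6*y
Assembling: d(omega) = (6*x + y) dx ∧ dy + (-x - 2*z) dx ∧ dz + (6*y) dy ∧ dz.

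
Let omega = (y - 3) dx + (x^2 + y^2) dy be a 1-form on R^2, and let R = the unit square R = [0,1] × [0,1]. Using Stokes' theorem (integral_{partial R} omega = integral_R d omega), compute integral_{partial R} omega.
integral_(partial R) omega = 0

Stokes: integral_partial_R omega = integral_R d omega with d omega = (∂Q/∂x - ∂P/∂y) dx ∧ dy.
  ∂Q/∂x = 2*x
  ∂P/∂y = 1
  integrand = ∂Q/∂x - ∂P/∂y = 2*x - 1.
Integrating over R: integral_0^1 integral_0^1 (2*x - 1) dx dy = 0.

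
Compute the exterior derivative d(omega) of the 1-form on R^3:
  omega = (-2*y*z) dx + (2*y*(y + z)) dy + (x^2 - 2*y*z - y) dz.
d(omega) = (2*z) dx ∧ dy + (2*x + 2*y) dx ∧ dz + (-2*y - 2*z - 1) dy ∧ dz

For a 1-form omega = sum_i f_i dx_i, the exterior derivative is
  d(omega) = sum_{i < j} (∂f_j/∂x_i - ∂f_i/∂x_j) dx_i ∧ dx_j.
  coefficient of dx ∧ dy: ∂f_2/∂x - ∂f_1/∂y = ∂(2*y*(y + z))/∂x - ∂(-2*y*z)/∂y = 2*z
  coefficient of dx ∧ dz: ∂f_3/∂x - ∂f_1/∂z = ∂(x^2 - 2*y*z - y)/∂x - ∂(-2*y*z)/∂z = 2*x + 2*y
  coefficient of dy ∧ dz: ∂f_3/∂y - ∂f_2/∂z = ∂(x^2 - 2*y*z - y)/∂y - ∂(2*y*(y + z))/∂z = -2*y - 2*z - 1
Assembling: d(omega) = (2*z) dx ∧ dy + (2*x + 2*y) dx ∧ dz + (-2*y - 2*z - 1) dy ∧ dz.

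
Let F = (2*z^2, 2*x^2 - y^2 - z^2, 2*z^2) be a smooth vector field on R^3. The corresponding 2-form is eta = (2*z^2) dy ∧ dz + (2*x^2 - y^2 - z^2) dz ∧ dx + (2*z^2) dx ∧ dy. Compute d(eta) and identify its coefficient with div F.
d(eta) = (-2*y + 4*z) dx ∧ dy ∧ dz; div F = -2*y + 4*z

For a 2-form in R^3 of the form above, applying d gives a 3-form with coefficient ∂P/∂x + ∂Q/∂y + ∂R/∂z:
  ∂P/∂x = 0
  ∂Q/∂y = -2*y
  ∂R/∂z = 4*z
Sum = -2*y + 4*z, which is exactly div F.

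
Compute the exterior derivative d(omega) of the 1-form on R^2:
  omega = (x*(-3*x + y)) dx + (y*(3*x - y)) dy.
d(omega) = (-x + 3*y) dx ∧ dy

For a 1-form omega = sum_i f_i dx_i, the exterior derivative is
  d(omega) = sum_{i < j} (∂f_j/∂x_i - ∂f_i/∂x_j) dx_i ∧ dx_j.
  coefficient of dx ∧ dy: ∂f_2/∂x - ∂f_1/∂y = ∂(y*(3*x - y))/∂x - ∂(x*(-3*x + y))/∂y = -x + 3*y
Assembling: d(omega) = (-x + 3*y) dx ∧ dy.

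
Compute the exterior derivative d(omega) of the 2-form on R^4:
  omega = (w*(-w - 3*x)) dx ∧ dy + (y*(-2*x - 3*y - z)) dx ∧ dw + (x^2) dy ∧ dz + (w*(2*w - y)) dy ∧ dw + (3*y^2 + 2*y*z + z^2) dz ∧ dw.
d(omega) = (-2*w - x + 6*y + z) dx ∧ dy ∧ dw + (y) dx ∧ dz ∧ dw + (2*x) dx ∧ dy ∧ dz + (6*y + 2*z) dy ∧ dz ∧ dw

For a 2-form omega = sum_{i<j} g_{ij} dx_i ∧ dx_j, the exterior derivative is
  d(omega) = sum_{i<j} d(g_{ij}) ∧ dx_i ∧ dx_j = sum_{i<j, k} (∂g_{ij}/∂x_k) dx_k ∧ dx_i ∧ dx_j.
Expand each term, using dx_k ∧ dx_i ∧ dx_j = sgn(permutation) dx_{(a)} ∧ dx_{(b)} ∧ dx_{(c)} with (a < b < c) sorted:
  d(w*(-w - 3*x)) includes (∂/∂w)(w*(-w - 3*x)) dw = (-2*w - 3*x) dw, which multiplied by dx ∧ dy gives (-2*w - 3*x) dx ∧ dy ∧ dw
  d(y*(-2*x - 3*y - z)) includes (∂/∂y)(y*(-2*x - 3*y - z)) dy = (-2*x - 6*y - z) dy, which multiplied by dx ∧ dw gives (2*x + 6*y + z) dx ∧ dy ∧ dw
  d(y*(-2*x - 3*y - z)) includes (∂/∂z)(y*(-2*x - 3*y - z)) dz = (-y) dz, which multiplied by dx ∧ dw gives (y) dx ∧ dz ∧ dw
  d(x^2) includes (∂/∂x)(x^2) dx = (2*x) dx, which multiplied by dy ∧ dz gives (2*x) dx ∧ dy ∧ dz
  d(3*y^2 + 2*y*z + z^2) includes (∂/∂y)(3*y^2 + 2*y*z + z^2) dy = (6*y + 2*z) dy, which multiplied by dz ∧ dw gives (6*y + 2*z) dy ∧ dz ∧ dw
Collecting like 3-forms: d(omega) = (-2*w - x + 6*y + z) dx ∧ dy ∧ dw + (y) dx ∧ dz ∧ dw + (2*x) dx ∧ dy ∧ dz + (6*y + 2*z) dy ∧ dz ∧ dw.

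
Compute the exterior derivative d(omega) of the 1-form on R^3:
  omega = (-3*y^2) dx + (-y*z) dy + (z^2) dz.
d(omega) = (6*y) dx ∧ dy + (y) dy ∧ dz

For a 1-form omega = sum_i f_i dx_i, the exterior derivative is
  d(omega) = sum_{i < j} (∂f_j/∂x_i - ∂f_i/∂x_j) dx_i ∧ dx_j.
  coefficient of dx ∧ dy: ∂f_2/∂x - ∂f_1/∂y = ∂(-y*z)/∂x - ∂(-3*y^2)/∂y = 6*y
  coefficient of dy ∧ dz: ∂f_3/∂y - ∂f_2/∂z = ∂(z^2)/∂y - ∂(-y*z)/∂z = y
Assembling: d(omega) = (6*y) dx ∧ dy + (y) dy ∧ dz.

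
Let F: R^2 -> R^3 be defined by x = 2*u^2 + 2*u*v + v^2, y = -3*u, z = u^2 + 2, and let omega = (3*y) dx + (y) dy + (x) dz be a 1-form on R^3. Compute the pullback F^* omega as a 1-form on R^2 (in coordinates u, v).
F^* omega = (u*(4*u^2 + 4*u*v - 36*u + 2*v^2 - 18*v + 9)) du + (18*u*(-u - v)) dv

Using F^*(f dg) = (f ∘ F) d(g ∘ F), substitute each coordinate x_i by F_i(u, v) in f_i, and replace dx_i by d F_i = (∂F_i/∂u) du + (∂F_i/∂v) dv.
  For the x component: f_1(F) = -9*u; d F_1 = (4*u + 2*v) du + (2*u + 2*v) dv
  For the y component: f_2(F) = -3*u; d F_2 = (-3) du + (0) dv
  For the z component: f_3(F) = 2*u^2 + 2*u*v + v^2; d F_3 = (2*u) du + (0) dv
Combining and collecting du, dv coefficients:
  coeff of du: u*(4*u^2 + 4*u*v - 36*u + 2*v^2 - 18*v + 9)
  coeff of dv: 18*u*(-u - v)
F^* omega = (u*(4*u^2 + 4*u*v - 36*u + 2*v^2 - 18*v + 9)) du + (18*u*(-u - v)) dv.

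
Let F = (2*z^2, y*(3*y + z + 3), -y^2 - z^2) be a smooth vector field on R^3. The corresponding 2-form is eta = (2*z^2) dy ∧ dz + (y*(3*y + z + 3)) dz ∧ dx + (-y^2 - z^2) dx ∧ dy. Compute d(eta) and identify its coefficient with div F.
d(eta) = (6*y - z + 3) dx ∧ dy ∧ dz; div F = 6*y - z + 3

For a 2-form in R^3 of the form above, applying d gives a 3-form with coefficient ∂P/∂x + ∂Q/∂y + ∂R/∂z:
  ∂P/∂x = 0
  ∂Q/∂y = 6*y + z + 3
  ∂R/∂z = -2*z
Sum = 6*y - z + 3, which is exactly div F.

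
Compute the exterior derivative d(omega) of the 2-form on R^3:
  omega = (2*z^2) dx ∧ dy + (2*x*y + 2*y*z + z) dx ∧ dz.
d(omega) = (-2*x + 2*z) dx ∧ dy ∧ dz

For a 2-form omega = sum_{i<j} g_{ij} dx_i ∧ dx_j, the exterior derivative is
  d(omega) = sum_{i<j} d(g_{ij}) ∧ dx_i ∧ dx_j = sum_{i<j, k} (∂g_{ij}/∂x_k) dx_k ∧ dx_i ∧ dx_j.
Expand each term, using dx_k ∧ dx_i ∧ dx_j = sgn(permutation) dx_{(a)} ∧ dx_{(b)} ∧ dx_{(c)} with (a < b < c) sorted:
  d(2*z^2) includes (∂/∂z)(2*z^2) dz = (4*z) dz, which multiplied by dx ∧ dy gives (4*z) dx ∧ dy ∧ dz
  d(2*x*y + 2*y*z + z) includes (∂/∂y)(2*x*y + 2*y*z + z) dy = (2*x + 2*z) dy, which multiplied by dx ∧ dz gives (-2*x - 2*z) dx ∧ dy ∧ dz
Collecting like 3-forms: d(omega) = (-2*x + 2*z) dx ∧ dy ∧ dz.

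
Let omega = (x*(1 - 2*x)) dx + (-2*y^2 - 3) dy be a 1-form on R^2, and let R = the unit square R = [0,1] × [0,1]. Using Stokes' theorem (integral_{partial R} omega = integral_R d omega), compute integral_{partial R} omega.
integral_(partial R) omega = 0

Stokes: integral_partial_R omega = integral_R d omega with d omega = (∂Q/∂x - ∂P/∂y) dx ∧ dy.
  ∂Q/∂x = 0
  ∂P/∂y = 0
  integrand = ∂Q/∂x - ∂P/∂y = 0.
Integrating over R: integral_0^1 integral_0^1 (0) dx dy = 0.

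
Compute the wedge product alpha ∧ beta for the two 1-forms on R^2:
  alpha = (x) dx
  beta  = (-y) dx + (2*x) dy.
alpha ∧ beta = (2*x^2) dx ∧ dy

Distribute the wedge, using dx_i ∧ dx_j = -dx_j ∧ dx_i and dx_i ∧ dx_i = 0. For each pair (i, j) with i < j, the coefficient of dx_i ∧ dx_j in alpha ∧ beta is (alpha_i * beta_j - alpha_j * beta_i). Collecting: alpha ∧ beta = (2*x^2) dx ∧ dy.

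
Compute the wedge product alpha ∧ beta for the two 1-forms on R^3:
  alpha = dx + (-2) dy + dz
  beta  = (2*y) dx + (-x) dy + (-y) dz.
alpha ∧ beta = (-x + 4*y) dx ∧ dy + (-3*y) dx ∧ dz + (x + 2*y) dy ∧ dz

Distribute the wedge, using dx_i ∧ dx_j = -dx_j ∧ dx_i and dx_i ∧ dx_i = 0. For each pair (i, j) with i < j, the coefficient of dx_i ∧ dx_j in alpha ∧ beta is (alpha_i * beta_j - alpha_j * beta_i). Collecting: alpha ∧ beta = (-x + 4*y) dx ∧ dy + (-3*y) dx ∧ dz + (x + 2*y) dy ∧ dz.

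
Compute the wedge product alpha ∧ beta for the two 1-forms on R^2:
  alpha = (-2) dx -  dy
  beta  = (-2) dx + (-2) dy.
alpha ∧ beta = (2) dx ∧ dy

Distribute the wedge, using dx_i ∧ dx_j = -dx_j ∧ dx_i and dx_i ∧ dx_i = 0. For each pair (i, j) with i < j, the coefficient of dx_i ∧ dx_j in alpha ∧ beta is (alpha_i * beta_j - alpha_j * beta_i). Collecting: alpha ∧ beta = (2) dx ∧ dy.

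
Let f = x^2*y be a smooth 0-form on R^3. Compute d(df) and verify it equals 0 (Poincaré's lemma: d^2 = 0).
d(df) = 0

Step 1: df = sum_i (∂f/∂x_i) dx_i = (2*x*y) dx + (x^2) dy + (0) dz.
Step 2: Apply d again. Using the 1-form formula, the coefficient of dx ∧ dy in d(df) is ∂^2 f/∂x ∂y - ∂^2 f/∂y ∂x = (2*x) - (2*x) = 0 (equality of mixed partials for smooth f).
Similarly for dx ∧ dz and dy ∧ dz — all coefficients vanish. So d(df) = 0.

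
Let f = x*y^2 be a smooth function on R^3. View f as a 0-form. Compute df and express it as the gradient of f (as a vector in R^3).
df = (y^2) dx + (2*x*y) dy + (0) dz; grad f = (y^2, 2*x*y, 0)

For a 0-form f, d f = (∂f/∂x) dx + (∂f/∂y) dy + (∂f/∂z) dz. The components of the vector representation are exactly the entries of grad f in Cartesian coordinates:
  ∂f/∂x = y^2
  ∂f/∂y = 2*x*y
  ∂f/∂z = 0.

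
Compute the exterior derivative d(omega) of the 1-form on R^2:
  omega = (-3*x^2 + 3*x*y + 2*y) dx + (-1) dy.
d(omega) = (-3*x - 2) dx ∧ dy

For a 1-form omega = sum_i f_i dx_i, the exterior derivative is
  d(omega) = sum_{i < j} (∂f_j/∂x_i - ∂f_i/∂x_j) dx_i ∧ dx_j.
  coefficient of dx ∧ dy: ∂f_2/∂x - ∂f_1/∂y = ∂(-1)/∂x - ∂(-3*x^2 + 3*x*y + 2*y)/∂y = -3*x - 2
Assembling: d(omega) = (-3*x - 2) dx ∧ dy.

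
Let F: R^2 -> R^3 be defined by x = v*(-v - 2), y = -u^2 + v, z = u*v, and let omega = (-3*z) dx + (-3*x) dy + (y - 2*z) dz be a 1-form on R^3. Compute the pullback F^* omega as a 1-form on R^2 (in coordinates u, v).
F^* omega = (v*(-u^2 - 8*u*v - 12*u + v)) du + (-u^3 - 2*u^2*v + 6*u*v^2 + 7*u*v + 3*v^2 + 6*v) dv

Using F^*(f dg) = (f ∘ F) d(g ∘ F), substitute each coordinate x_i by F_i(u, v) in f_i, and replace dx_i by d F_i = (∂F_i/∂u) du + (∂F_i/∂v) dv.
  For the x component: f_1(F) = -3*u*v; d F_1 = (0) du + (-2*v - 2) dv
  For the y component: f_2(F) = 3*v*(v + 2); d F_2 = (-2*u) du + (1) dv
  For the z component: f_3(F) = -u^2 - 2*u*v + v; d F_3 = (v) du + (u) dv
Combining and collecting du, dv coefficients:
  coeff of du: v*(-u^2 - 8*u*v - 12*u + v)
  coeff of dv: -u^3 - 2*u^2*v + 6*u*v^2 + 7*u*v + 3*v^2 + 6*v
F^* omega = (v*(-u^2 - 8*u*v - 12*u + v)) du + (-u^3 - 2*u^2*v + 6*u*v^2 + 7*u*v + 3*v^2 + 6*v) dv.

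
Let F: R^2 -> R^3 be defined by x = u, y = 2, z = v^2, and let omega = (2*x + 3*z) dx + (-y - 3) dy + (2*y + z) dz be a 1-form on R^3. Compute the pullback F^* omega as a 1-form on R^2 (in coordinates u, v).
F^* omega = (2*u + 3*v^2) du + (2*v*(v^2 + 4)) dv

Using F^*(f dg) = (f ∘ F) d(g ∘ F), substitute each coordinate x_i by F_i(u, v) in f_i, and replace dx_i by d F_i = (∂F_i/∂u) du + (∂F_i/∂v) dv.
  For the x component: f_1(F) = 2*u + 3*v^2; d F_1 = (1) du + (0) dv
  For the y component: f_2(F) = -5; d F_2 = (0) du + (0) dv
  For the z component: f_3(F) = v^2 + 4; d F_3 = (0) du + (2*v) dv
Combining and collecting du, dv coefficients:
  coeff of du: 2*u + 3*v^2
  coeff of dv: 2*v*(v^2 + 4)
F^* omega = (2*u + 3*v^2) du + (2*v*(v^2 + 4)) dv.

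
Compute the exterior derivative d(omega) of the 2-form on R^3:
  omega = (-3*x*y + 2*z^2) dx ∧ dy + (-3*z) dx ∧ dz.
d(omega) = (4*z) dx ∧ dy ∧ dz

For a 2-form omega = sum_{i<j} g_{ij} dx_i ∧ dx_j, the exterior derivative is
  d(omega) = sum_{i<j} d(g_{ij}) ∧ dx_i ∧ dx_j = sum_{i<j, k} (∂g_{ij}/∂x_k) dx_k ∧ dx_i ∧ dx_j.
Expand each term, using dx_k ∧ dx_i ∧ dx_j = sgn(permutation) dx_{(a)} ∧ dx_{(b)} ∧ dx_{(c)} with (a < b < c) sorted:
  d(-3*x*y + 2*z^2) includes (∂/∂z)(-3*x*y + 2*z^2) dz = (4*z) dz, which multiplied by dx ∧ dy gives (4*z) dx ∧ dy ∧ dz
Collecting like 3-forms: d(omega) = (4*z) dx ∧ dy ∧ dz.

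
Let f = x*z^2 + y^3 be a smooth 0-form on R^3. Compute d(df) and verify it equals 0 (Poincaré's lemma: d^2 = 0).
d(df) = 0

Step 1: df = sum_i (∂f/∂x_i) dx_i = (z^2) dx + (3*y^2) dy + (2*x*z) dz.
Step 2: Apply d again. Using the 1-form formula, the coefficient of dx ∧ dy in d(df) is ∂^2 f/∂x ∂y - ∂^2 f/∂y ∂x = (0) - (0) = 0 (equality of mixed partials for smooth f).
Similarly for dx ∧ dz and dy ∧ dz — all coefficients vanish. So d(df) = 0.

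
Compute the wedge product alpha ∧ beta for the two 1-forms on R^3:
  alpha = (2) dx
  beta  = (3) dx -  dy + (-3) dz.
alpha ∧ beta = (-2) dx ∧ dy + (-6) dx ∧ dz

Distribute the wedge, using dx_i ∧ dx_j = -dx_j ∧ dx_i and dx_i ∧ dx_i = 0. For each pair (i, j) with i < j, the coefficient of dx_i ∧ dx_j in alpha ∧ beta is (alpha_i * beta_j - alpha_j * beta_i). Collecting: alpha ∧ beta = (-2) dx ∧ dy + (-6) dx ∧ dz.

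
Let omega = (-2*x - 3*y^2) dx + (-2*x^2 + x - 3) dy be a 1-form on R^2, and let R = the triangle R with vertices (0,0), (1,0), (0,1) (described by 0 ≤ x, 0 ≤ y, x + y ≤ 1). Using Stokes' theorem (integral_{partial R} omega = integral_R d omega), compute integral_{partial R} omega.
integral_(partial R) omega = 5/6

Stokes: integral_partial_R omega = integral_R d omega with d omega = (∂Q/∂x - ∂P/∂y) dx ∧ dy.
  ∂Q/∂x = 1 - 4*x
  ∂P/∂y = -6*y
  integrand = ∂Q/∂x - ∂P/∂y = -4*x + 6*y + 1.
Integrating over R: integral_0^1 integral_0^{1-x} (-4*x + 6*y + 1) dy dx = 5/6.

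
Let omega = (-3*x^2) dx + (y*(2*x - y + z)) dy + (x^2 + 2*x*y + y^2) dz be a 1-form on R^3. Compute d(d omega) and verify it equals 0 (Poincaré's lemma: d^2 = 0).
d(d omega) = 0

Step 1: d omega = sum_{i<j} (∂f_j/∂x_i - ∂f_i/∂x_j) dx_i ∧ dx_j:
  coeff of dx ∧ dy: 2*y
  coeff of dx ∧ dz: 2*x + 2*y
  coeff of dy ∧ dz: 2*x + y
Step 2: Apply d again to each 2-form coefficient. The only possible 3-form in R^3 is dx ∧ dy ∧ dz, with coefficient
  ∂(coeff of dy∧dz)/∂x - ∂(coeff of dx∧dz)/∂y + ∂(coeff of dx∧dy)/∂z
  = ∂/∂x (2*x + y) - ∂/∂y (2*x + 2*y) + ∂/∂z (2*y).
Each of these terms simplifies to sums of mixed partials that cancel in pairs. The result is 0 (by equality of mixed partials for smooth functions — Schwarz / Clairaut).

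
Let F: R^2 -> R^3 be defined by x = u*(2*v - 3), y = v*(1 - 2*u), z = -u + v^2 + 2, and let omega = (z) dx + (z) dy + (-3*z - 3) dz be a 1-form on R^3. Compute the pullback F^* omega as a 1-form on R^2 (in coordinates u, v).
F^* omega = (3) du + (6*u*v - u - 6*v^3 + v^2 - 18*v + 2) dv

Using F^*(f dg) = (f ∘ F) d(g ∘ F), substitute each coordinate x_i by F_i(u, v) in f_i, and replace dx_i by d F_i = (∂F_i/∂u) du + (∂F_i/∂v) dv.
  For the x component: f_1(F) = -u + v^2 + 2; d F_1 = (2*v - 3) du + (2*u) dv
  For the y component: f_2(F) = -u + v^2 + 2; d F_2 = (-2*v) du + (1 - 2*u) dv
  For the z component: f_3(F) = 3*u - 3*v^2 - 9; d F_3 = (-1) du + (2*v) dv
Combining and collecting du, dv coefficients:
  coeff of du: 3
  coeff of dv: 6*u*v - u - 6*v^3 + v^2 - 18*v + 2
F^* omega = (3) du + (6*u*v - u - 6*v^3 + v^2 - 18*v + 2) dv.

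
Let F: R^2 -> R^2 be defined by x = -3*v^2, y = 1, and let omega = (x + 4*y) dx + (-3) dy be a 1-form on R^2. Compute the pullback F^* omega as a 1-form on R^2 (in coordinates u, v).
F^* omega = (18*v^3 - 24*v) dv

Using F^*(f dg) = (f ∘ F) d(g ∘ F), substitute each coordinate x_i by F_i(u, v) in f_i, and replace dx_i by d F_i = (∂F_i/∂u) du + (∂F_i/∂v) dv.
  For the x component: f_1(F) = 4 - 3*v^2; d F_1 = (0) du + (-6*v) dv
  For the y component: f_2(F) = -3; d F_2 = (0) du + (0) dv
Combining and collecting du, dv coefficients:
  coeff of du: 0
  coeff of dv: 18*v^3 - 24*v
F^* omega = (18*v^3 - 24*v) dv.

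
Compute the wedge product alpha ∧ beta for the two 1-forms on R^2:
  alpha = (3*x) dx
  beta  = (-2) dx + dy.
alpha ∧ beta = (3*x) dx ∧ dy

Distribute the wedge, using dx_i ∧ dx_j = -dx_j ∧ dx_i and dx_i ∧ dx_i = 0. For each pair (i, j) with i < j, the coefficient of dx_i ∧ dx_j in alpha ∧ beta is (alpha_i * beta_j - alpha_j * beta_i). Collecting: alpha ∧ beta = (3*x) dx ∧ dy.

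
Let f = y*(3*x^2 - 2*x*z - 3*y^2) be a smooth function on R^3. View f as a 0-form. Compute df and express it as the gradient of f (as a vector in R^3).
df = (2*y*(3*x - z)) dx + (3*x^2 - 2*x*z - 9*y^2) dy + (-2*x*y) dz; grad f = (2*y*(3*x - z), 3*x^2 - 2*x*z - 9*y^2, -2*x*y)

For a 0-form f, d f = (∂f/∂x) dx + (∂f/∂y) dy + (∂f/∂z) dz. The components of the vector representation are exactly the entries of grad f in Cartesian coordinates:
  ∂f/∂x = 2*y*(3*x - z)
  ∂f/∂y = 3*x^2 - 2*x*z - 9*y^2
  ∂f/∂z = -2*x*y.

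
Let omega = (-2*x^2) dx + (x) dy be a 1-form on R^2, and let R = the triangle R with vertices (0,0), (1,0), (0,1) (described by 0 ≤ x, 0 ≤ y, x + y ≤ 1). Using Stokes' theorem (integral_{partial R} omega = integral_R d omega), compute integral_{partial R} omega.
integral_(partial R) omega = 1/2

Stokes: integral_partial_R omega = integral_R d omega with d omega = (∂Q/∂x - ∂P/∂y) dx ∧ dy.
  ∂Q/∂x = 1
  ∂P/∂y = 0
  integrand = ∂Q/∂x - ∂P/∂y = 1.
Integrating over R: integral_0^1 integral_0^{1-x} (1) dy dx = 1/2.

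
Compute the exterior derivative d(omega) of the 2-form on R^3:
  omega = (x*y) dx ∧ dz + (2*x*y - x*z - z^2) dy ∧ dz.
d(omega) = (-x + 2*y - z) dx ∧ dy ∧ dz

For a 2-form omega = sum_{i<j} g_{ij} dx_i ∧ dx_j, the exterior derivative is
  d(omega) = sum_{i<j} d(g_{ij}) ∧ dx_i ∧ dx_j = sum_{i<j, k} (∂g_{ij}/∂x_k) dx_k ∧ dx_i ∧ dx_j.
Expand each term, using dx_k ∧ dx_i ∧ dx_j = sgn(permutation) dx_{(a)} ∧ dx_{(b)} ∧ dx_{(c)} with (a < b < c) sorted:
  d(x*y) includes (∂/∂y)(x*y) dy = (x) dy, which multiplied by dx ∧ dz gives (-x) dx ∧ dy ∧ dz
  d(2*x*y - x*z - z^2) includes (∂/∂x)(2*x*y - x*z - z^2) dx = (2*y - z) dx, which multiplied by dy ∧ dz gives (2*y - z) dx ∧ dy ∧ dz
Collecting like 3-forms: d(omega) = (-x + 2*y - z) dx ∧ dy ∧ dz.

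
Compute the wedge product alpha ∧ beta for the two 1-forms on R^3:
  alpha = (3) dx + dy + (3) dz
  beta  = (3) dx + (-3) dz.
alpha ∧ beta = (-18) dx ∧ dz + (-3) dx ∧ dy + (-3) dy ∧ dz

Distribute the wedge, using dx_i ∧ dx_j = -dx_j ∧ dx_i and dx_i ∧ dx_i = 0. For each pair (i, j) with i < j, the coefficient of dx_i ∧ dx_j in alpha ∧ beta is (alpha_i * beta_j - alpha_j * beta_i). Collecting: alpha ∧ beta = (-18) dx ∧ dz + (-3) dx ∧ dy + (-3) dy ∧ dz.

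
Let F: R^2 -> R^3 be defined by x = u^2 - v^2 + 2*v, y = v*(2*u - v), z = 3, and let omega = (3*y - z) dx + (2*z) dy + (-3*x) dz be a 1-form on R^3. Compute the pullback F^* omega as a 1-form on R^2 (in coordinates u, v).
F^* omega = (12*u^2*v - 6*u*v^2 - 6*u + 12*v) du + (-12*u*v^2 + 12*u*v + 12*u + 6*v^3 - 6*v^2 - 6*v - 6) dv

Using F^*(f dg) = (f ∘ F) d(g ∘ F), substitute each coordinate x_i by F_i(u, v) in f_i, and replace dx_i by d F_i = (∂F_i/∂u) du + (∂F_i/∂v) dv.
  For the x component: f_1(F) = 6*u*v - 3*v^2 - 3; d F_1 = (2*u) du + (2 - 2*v) dv
  For the y component: f_2(F) = 6; d F_2 = (2*v) du + (2*u - 2*v) dv
  For the z component: f_3(F) = -3*u^2 + 3*v^2 - 6*v; d F_3 = (0) du + (0) dv
Combining and collecting du, dv coefficients:
  coeff of du: 12*u^2*v - 6*u*v^2 - 6*u + 12*v
  coeff of dv: -12*u*v^2 + 12*u*v + 12*u + 6*v^3 - 6*v^2 - 6*v - 6
F^* omega = (12*u^2*v - 6*u*v^2 - 6*u + 12*v) du + (-12*u*v^2 + 12*u*v + 12*u + 6*v^3 - 6*v^2 - 6*v - 6) dv.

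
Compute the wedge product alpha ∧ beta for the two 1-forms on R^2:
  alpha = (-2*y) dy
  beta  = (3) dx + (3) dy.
alpha ∧ beta = (6*y) dx ∧ dy

Distribute the wedge, using dx_i ∧ dx_j = -dx_j ∧ dx_i and dx_i ∧ dx_i = 0. For each pair (i, j) with i < j, the coefficient of dx_i ∧ dx_j in alpha ∧ beta is (alpha_i * beta_j - alpha_j * beta_i). Collecting: alpha ∧ beta = (6*y) dx ∧ dy.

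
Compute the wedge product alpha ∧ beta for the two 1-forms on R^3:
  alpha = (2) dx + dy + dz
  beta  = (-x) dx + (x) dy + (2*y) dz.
alpha ∧ beta = (3*x) dx ∧ dy + (x + 4*y) dx ∧ dz + (-x + 2*y) dy ∧ dz

Distribute the wedge, using dx_i ∧ dx_j = -dx_j ∧ dx_i and dx_i ∧ dx_i = 0. For each pair (i, j) with i < j, the coefficient of dx_i ∧ dx_j in alpha ∧ beta is (alpha_i * beta_j - alpha_j * beta_i). Collecting: alpha ∧ beta = (3*x) dx ∧ dy + (x + 4*y) dx ∧ dz + (-x + 2*y) dy ∧ dz.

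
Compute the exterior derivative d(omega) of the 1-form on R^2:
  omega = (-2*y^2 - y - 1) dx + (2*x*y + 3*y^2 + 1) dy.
d(omega) = (6*y + 1) dx ∧ dy

For a 1-form omega = sum_i f_i dx_i, the exterior derivative is
  d(omega) = sum_{i < j} (∂f_j/∂x_i - ∂f_i/∂x_j) dx_i ∧ dx_j.
  coefficient of dx ∧ dy: ∂f_2/∂x - ∂f_1/∂y = ∂(2*x*y + 3*y^2 + 1)/∂x - ∂(-2*y^2 - y - 1)/∂y = 6*y + 1
Assembling: d(omega) = (6*y + 1) dx ∧ dy.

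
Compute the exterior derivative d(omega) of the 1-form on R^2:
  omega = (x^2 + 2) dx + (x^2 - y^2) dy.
d(omega) = (2*x) dx ∧ dy

For a 1-form omega = sum_i f_i dx_i, the exterior derivative is
  d(omega) = sum_{i < j} (∂f_j/∂x_i - ∂f_i/∂x_j) dx_i ∧ dx_j.
  coefficient of dx ∧ dy: ∂f_2/∂x - ∂f_1/∂y = ∂(x^2 - y^2)/∂x - ∂(x^2 + 2)/∂y = 2*x
Assembling: d(omega) = (2*x) dx ∧ dy.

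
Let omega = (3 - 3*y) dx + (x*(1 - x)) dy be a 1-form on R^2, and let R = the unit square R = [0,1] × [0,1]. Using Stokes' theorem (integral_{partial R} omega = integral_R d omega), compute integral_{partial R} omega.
integral_(partial R) omega = 3

Stokes: integral_partial_R omega = integral_R d omega with d omega = (∂Q/∂x - ∂P/∂y) dx ∧ dy.
  ∂Q/∂x = 1 - 2*x
  ∂P/∂y = -3
  integrand = ∂Q/∂x - ∂P/∂y = 4 - 2*x.
Integrating over R: integral_0^1 integral_0^1 (4 - 2*x) dx dy = 3.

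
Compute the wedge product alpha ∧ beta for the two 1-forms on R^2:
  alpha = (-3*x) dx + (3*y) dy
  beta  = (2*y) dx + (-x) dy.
alpha ∧ beta = (3*x^2 - 6*y^2) dx ∧ dy

Distribute the wedge, using dx_i ∧ dx_j = -dx_j ∧ dx_i and dx_i ∧ dx_i = 0. For each pair (i, j) with i < j, the coefficient of dx_i ∧ dx_j in alpha ∧ beta is (alpha_i * beta_j - alpha_j * beta_i). Collecting: alpha ∧ beta = (3*x^2 - 6*y^2) dx ∧ dy.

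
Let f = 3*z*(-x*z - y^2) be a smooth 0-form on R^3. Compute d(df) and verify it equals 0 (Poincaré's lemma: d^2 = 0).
d(df) = 0

Step 1: df = sum_i (∂f/∂x_i) dx_i = (-3*z^2) dx + (-6*y*z) dy + (-6*x*z - 3*y^2) dz.
Step 2: Apply d again. Using the 1-form formula, the coefficient of dx ∧ dy in d(df) is ∂^2 f/∂x ∂y - ∂^2 f/∂y ∂x = (0) - (0) = 0 (equality of mixed partials for smooth f).
Similarly for dx ∧ dz and dy ∧ dz — all coefficients vanish. So d(df) = 0.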